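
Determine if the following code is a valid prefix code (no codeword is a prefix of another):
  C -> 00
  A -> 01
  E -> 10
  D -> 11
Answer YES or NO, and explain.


Checking each pair (does one codeword prefix another?):
  C='00' vs A='01': no prefix
  C='00' vs E='10': no prefix
  C='00' vs D='11': no prefix
  A='01' vs C='00': no prefix
  A='01' vs E='10': no prefix
  A='01' vs D='11': no prefix
  E='10' vs C='00': no prefix
  E='10' vs A='01': no prefix
  E='10' vs D='11': no prefix
  D='11' vs C='00': no prefix
  D='11' vs A='01': no prefix
  D='11' vs E='10': no prefix
No violation found over all pairs.

YES -- this is a valid prefix code. No codeword is a prefix of any other codeword.


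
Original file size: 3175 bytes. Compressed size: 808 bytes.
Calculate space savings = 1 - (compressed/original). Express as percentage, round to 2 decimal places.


ratio = compressed/original = 808/3175 = 0.254488
savings = 1 - ratio = 1 - 0.254488 = 0.745512
as a percentage: 0.745512 * 100 = 74.55%

Space savings = 1 - 808/3175 = 74.55%


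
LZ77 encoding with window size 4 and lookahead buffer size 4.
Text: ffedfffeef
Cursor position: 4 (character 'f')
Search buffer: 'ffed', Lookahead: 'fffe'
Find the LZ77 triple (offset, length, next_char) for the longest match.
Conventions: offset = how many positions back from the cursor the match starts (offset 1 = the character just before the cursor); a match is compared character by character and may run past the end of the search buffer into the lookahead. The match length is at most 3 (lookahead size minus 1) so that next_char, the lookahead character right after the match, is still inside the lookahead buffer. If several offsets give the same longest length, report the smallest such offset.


Try each offset into the search buffer:
  offset=1 (pos 3, char 'd'): match length 0
  offset=2 (pos 2, char 'e'): match length 0
  offset=3 (pos 1, char 'f'): match length 1
  offset=4 (pos 0, char 'f'): match length 2
Longest match has length 2 at offset 4.
next_char = character at position 4 + 2 = 6 -> 'f'

Best match: offset=4, length=2 (matching 'ff' starting at position 0)
LZ77 triple: (4, 2, 'f')


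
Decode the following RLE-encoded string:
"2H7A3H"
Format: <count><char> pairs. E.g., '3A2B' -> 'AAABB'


Expanding each <count><char> pair:
  2H -> 'HH'
  7A -> 'AAAAAAA'
  3H -> 'HHH'

Decoded = HHAAAAAAAHHH


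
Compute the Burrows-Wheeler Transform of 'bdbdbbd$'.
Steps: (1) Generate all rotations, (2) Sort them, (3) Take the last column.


Rotations (sorted):
  0: $bdbdbbd -> last char: d
  1: bbd$bdbd -> last char: d
  2: bd$bdbdb -> last char: b
  3: bdbbd$bd -> last char: d
  4: bdbdbbd$ -> last char: $
  5: d$bdbdbb -> last char: b
  6: dbbd$bdb -> last char: b
  7: dbdbbd$b -> last char: b


BWT = ddbd$bbb


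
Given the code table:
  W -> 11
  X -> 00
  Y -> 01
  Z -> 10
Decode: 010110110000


Decoding:
01 -> Y
01 -> Y
10 -> Z
11 -> W
00 -> X
00 -> X


Result: YYZWXX


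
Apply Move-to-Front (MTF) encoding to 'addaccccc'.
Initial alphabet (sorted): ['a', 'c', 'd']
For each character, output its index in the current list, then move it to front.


MTF encoding:
'a': index 0 in ['a', 'c', 'd'] -> ['a', 'c', 'd']
'd': index 2 in ['a', 'c', 'd'] -> ['d', 'a', 'c']
'd': index 0 in ['d', 'a', 'c'] -> ['d', 'a', 'c']
'a': index 1 in ['d', 'a', 'c'] -> ['a', 'd', 'c']
'c': index 2 in ['a', 'd', 'c'] -> ['c', 'a', 'd']
'c': index 0 in ['c', 'a', 'd'] -> ['c', 'a', 'd']
'c': index 0 in ['c', 'a', 'd'] -> ['c', 'a', 'd']
'c': index 0 in ['c', 'a', 'd'] -> ['c', 'a', 'd']
'c': index 0 in ['c', 'a', 'd'] -> ['c', 'a', 'd']


Output: [0, 2, 0, 1, 2, 0, 0, 0, 0]


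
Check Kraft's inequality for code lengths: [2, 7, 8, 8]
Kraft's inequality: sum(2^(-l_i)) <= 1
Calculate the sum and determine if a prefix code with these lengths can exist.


Sum = 2^(-2) + 2^(-7) + 2^(-8) + 2^(-8)
    = 0.25 + 0.0078125 + 0.00390625 + 0.00390625
    = 68/256 = 0.265625
Since 0.265625 <= 1, Kraft's inequality IS satisfied.
A prefix code with these lengths CAN exist.

Kraft sum = 0.265625. Satisfied.


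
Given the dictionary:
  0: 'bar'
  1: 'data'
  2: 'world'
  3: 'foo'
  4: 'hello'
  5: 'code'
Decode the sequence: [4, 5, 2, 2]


Look up each index in the dictionary:
  4 -> 'hello'
  5 -> 'code'
  2 -> 'world'
  2 -> 'world'

Decoded: "hello code world world"


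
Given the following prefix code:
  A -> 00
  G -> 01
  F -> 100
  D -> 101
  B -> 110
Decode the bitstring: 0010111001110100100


Decoding step by step:
Bits 00 -> A
Bits 101 -> D
Bits 110 -> B
Bits 01 -> G
Bits 110 -> B
Bits 100 -> F
Bits 100 -> F


Decoded message: ADBGBFF


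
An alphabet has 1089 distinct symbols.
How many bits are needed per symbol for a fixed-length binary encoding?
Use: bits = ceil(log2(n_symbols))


log2(1089) = 10.0888
Bracket: 2^10 = 1024 < 1089 <= 2^11 = 2048
So ceil(log2(1089)) = 11

bits = ceil(log2(1089)) = ceil(10.0888) = 11 bits


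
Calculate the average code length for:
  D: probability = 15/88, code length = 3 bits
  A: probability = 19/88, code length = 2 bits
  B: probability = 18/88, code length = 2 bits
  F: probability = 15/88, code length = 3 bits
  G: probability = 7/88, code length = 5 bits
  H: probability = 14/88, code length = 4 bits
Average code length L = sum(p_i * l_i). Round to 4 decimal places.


Weighted contributions p_i * l_i:
  D: (15/88) * 3 = 45/88
  A: (19/88) * 2 = 38/88
  B: (18/88) * 2 = 36/88
  F: (15/88) * 3 = 45/88
  G: (7/88) * 5 = 35/88
  H: (14/88) * 4 = 56/88
Sum = (45 + 38 + 36 + 45 + 35 + 56)/88 = 255/88

L = 255/88 = 2.8977 bits/symbol


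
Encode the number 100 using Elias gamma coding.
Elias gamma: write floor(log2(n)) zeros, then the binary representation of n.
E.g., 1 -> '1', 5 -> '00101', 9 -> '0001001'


num_bits = floor(log2(100)) + 1 = 7
leading_zeros = num_bits - 1 = 6
binary(100) = 1100100

Elias gamma(100) = '000000' + '1100100' = 0000001100100 (13 bits)


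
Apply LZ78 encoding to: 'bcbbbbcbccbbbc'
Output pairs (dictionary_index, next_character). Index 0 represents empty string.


LZ78 encoding steps:
Dictionary: {0: ''}
Step 1: w='' (idx 0), next='b' -> output (0, 'b'), add 'b' as idx 1
Step 2: w='' (idx 0), next='c' -> output (0, 'c'), add 'c' as idx 2
Step 3: w='b' (idx 1), next='b' -> output (1, 'b'), add 'bb' as idx 3
Step 4: w='bb' (idx 3), next='c' -> output (3, 'c'), add 'bbc' as idx 4
Step 5: w='b' (idx 1), next='c' -> output (1, 'c'), add 'bc' as idx 5
Step 6: w='c' (idx 2), next='b' -> output (2, 'b'), add 'cb' as idx 6
Step 7: w='bbc' (idx 4), end of input -> output (4, '')


Encoded: [(0, 'b'), (0, 'c'), (1, 'b'), (3, 'c'), (1, 'c'), (2, 'b'), (4, '')]


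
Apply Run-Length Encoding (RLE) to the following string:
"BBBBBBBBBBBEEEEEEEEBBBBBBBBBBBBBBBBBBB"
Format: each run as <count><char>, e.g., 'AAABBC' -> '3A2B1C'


Scanning runs left to right:
  i=0: run of 'B' x 11 -> '11B'
  i=11: run of 'E' x 8 -> '8E'
  i=19: run of 'B' x 19 -> '19B'

RLE = 11B8E19B


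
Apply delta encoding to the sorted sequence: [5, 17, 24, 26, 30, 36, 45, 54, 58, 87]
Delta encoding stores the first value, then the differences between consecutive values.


First value: 5
Deltas:
  17 - 5 = 12
  24 - 17 = 7
  26 - 24 = 2
  30 - 26 = 4
  36 - 30 = 6
  45 - 36 = 9
  54 - 45 = 9
  58 - 54 = 4
  87 - 58 = 29


Delta encoded: [5, 12, 7, 2, 4, 6, 9, 9, 4, 29]


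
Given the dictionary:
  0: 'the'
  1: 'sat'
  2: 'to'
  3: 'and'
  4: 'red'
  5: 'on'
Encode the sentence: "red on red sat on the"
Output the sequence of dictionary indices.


Look up each word in the dictionary:
  'red' -> 4
  'on' -> 5
  'red' -> 4
  'sat' -> 1
  'on' -> 5
  'the' -> 0

Encoded: [4, 5, 4, 1, 5, 0]


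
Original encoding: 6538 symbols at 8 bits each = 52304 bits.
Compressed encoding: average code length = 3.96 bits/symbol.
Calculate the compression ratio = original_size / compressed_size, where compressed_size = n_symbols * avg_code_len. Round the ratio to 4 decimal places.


original_size = n_symbols * orig_bits = 6538 * 8 = 52304 bits
compressed_size = n_symbols * avg_code_len = 6538 * 3.96 = 25890.48 bits
ratio = original_size / compressed_size = 52304 / 25890.48 = 2.0202

Compression ratio = 2.0202


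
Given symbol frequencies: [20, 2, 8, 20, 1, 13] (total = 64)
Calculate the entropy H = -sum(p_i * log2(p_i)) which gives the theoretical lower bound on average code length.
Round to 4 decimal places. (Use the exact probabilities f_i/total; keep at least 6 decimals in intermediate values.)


Per-symbol terms -p_i * log2(p_i) with p_i = f_i/64:
  p = 20/64 = 0.312500: log2(p) = -1.678072, -p*log2(p) = 0.524397
  p = 2/64 = 0.031250: log2(p) = -5.000000, -p*log2(p) = 0.156250
  p = 8/64 = 0.125000: log2(p) = -3.000000, -p*log2(p) = 0.375000
  p = 20/64 = 0.312500: log2(p) = -1.678072, -p*log2(p) = 0.524397
  p = 1/64 = 0.015625: log2(p) = -6.000000, -p*log2(p) = 0.093750
  p = 13/64 = 0.203125: log2(p) = -2.299560, -p*log2(p) = 0.467098
H = 0.524397 + 0.156250 + 0.375000 + 0.524397 + 0.093750 + 0.467098 = 2.140892

H = 2.1409 bits/symbol


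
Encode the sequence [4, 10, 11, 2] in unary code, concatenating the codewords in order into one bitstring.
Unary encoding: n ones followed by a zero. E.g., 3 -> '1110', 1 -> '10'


Encode each number as n ones followed by a terminating 0:
  4 -> 11110 (5 bits)
  10 -> 11111111110 (11 bits)
  11 -> 111111111110 (12 bits)
  2 -> 110 (3 bits)
Total length = 5 + 11 + 12 + 3 = 31 bits.

Unary([4, 10, 11, 2]) = 1111011111111110111111111110110 (31 bits)


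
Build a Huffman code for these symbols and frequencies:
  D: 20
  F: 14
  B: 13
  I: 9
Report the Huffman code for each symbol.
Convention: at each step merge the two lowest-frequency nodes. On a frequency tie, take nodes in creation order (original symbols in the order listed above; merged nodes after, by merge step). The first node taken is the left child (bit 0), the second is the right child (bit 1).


Huffman tree construction:
Step 1: Merge I(9) + B(13) = 22
Step 2: Merge F(14) + D(20) = 34
Step 3: Merge (I+B)(22) + (F+D)(34) = 56
Read each symbol's code off the tree from the root (left child = 0, right child = 1).

Codes:
  D: 11 (length 2)
  F: 10 (length 2)
  B: 01 (length 2)
  I: 00 (length 2)
Average code length: 112/56 = 2.0000 bits/symbol


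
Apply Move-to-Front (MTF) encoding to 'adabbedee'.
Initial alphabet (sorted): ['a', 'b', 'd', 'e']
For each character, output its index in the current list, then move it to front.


MTF encoding:
'a': index 0 in ['a', 'b', 'd', 'e'] -> ['a', 'b', 'd', 'e']
'd': index 2 in ['a', 'b', 'd', 'e'] -> ['d', 'a', 'b', 'e']
'a': index 1 in ['d', 'a', 'b', 'e'] -> ['a', 'd', 'b', 'e']
'b': index 2 in ['a', 'd', 'b', 'e'] -> ['b', 'a', 'd', 'e']
'b': index 0 in ['b', 'a', 'd', 'e'] -> ['b', 'a', 'd', 'e']
'e': index 3 in ['b', 'a', 'd', 'e'] -> ['e', 'b', 'a', 'd']
'd': index 3 in ['e', 'b', 'a', 'd'] -> ['d', 'e', 'b', 'a']
'e': index 1 in ['d', 'e', 'b', 'a'] -> ['e', 'd', 'b', 'a']
'e': index 0 in ['e', 'd', 'b', 'a'] -> ['e', 'd', 'b', 'a']


Output: [0, 2, 1, 2, 0, 3, 3, 1, 0]


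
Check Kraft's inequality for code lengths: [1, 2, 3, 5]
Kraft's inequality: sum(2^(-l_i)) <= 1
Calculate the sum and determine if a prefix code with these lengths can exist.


Sum = 2^(-1) + 2^(-2) + 2^(-3) + 2^(-5)
    = 0.5 + 0.25 + 0.125 + 0.03125
    = 29/32 = 0.90625
Since 0.90625 <= 1, Kraft's inequality IS satisfied.
A prefix code with these lengths CAN exist.

Kraft sum = 0.90625. Satisfied.


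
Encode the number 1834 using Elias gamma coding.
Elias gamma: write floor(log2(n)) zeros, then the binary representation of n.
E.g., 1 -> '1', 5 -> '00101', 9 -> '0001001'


num_bits = floor(log2(1834)) + 1 = 11
leading_zeros = num_bits - 1 = 10
binary(1834) = 11100101010

Elias gamma(1834) = '0000000000' + '11100101010' = 000000000011100101010 (21 bits)


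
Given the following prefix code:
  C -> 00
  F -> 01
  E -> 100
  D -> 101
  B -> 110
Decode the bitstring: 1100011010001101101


Decoding step by step:
Bits 110 -> B
Bits 00 -> C
Bits 110 -> B
Bits 100 -> E
Bits 01 -> F
Bits 101 -> D
Bits 101 -> D


Decoded message: BCBEFDD


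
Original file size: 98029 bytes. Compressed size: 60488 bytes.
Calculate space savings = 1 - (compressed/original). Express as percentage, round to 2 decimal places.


ratio = compressed/original = 60488/98029 = 0.617042
savings = 1 - ratio = 1 - 0.617042 = 0.382958
as a percentage: 0.382958 * 100 = 38.3%

Space savings = 1 - 60488/98029 = 38.3%


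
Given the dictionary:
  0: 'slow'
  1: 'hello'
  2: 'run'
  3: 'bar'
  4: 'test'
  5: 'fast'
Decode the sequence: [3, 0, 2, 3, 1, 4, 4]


Look up each index in the dictionary:
  3 -> 'bar'
  0 -> 'slow'
  2 -> 'run'
  3 -> 'bar'
  1 -> 'hello'
  4 -> 'test'
  4 -> 'test'

Decoded: "bar slow run bar hello test test"


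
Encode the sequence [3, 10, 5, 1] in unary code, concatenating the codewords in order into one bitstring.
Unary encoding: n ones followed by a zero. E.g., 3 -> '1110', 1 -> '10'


Encode each number as n ones followed by a terminating 0:
  3 -> 1110 (4 bits)
  10 -> 11111111110 (11 bits)
  5 -> 111110 (6 bits)
  1 -> 10 (2 bits)
Total length = 4 + 11 + 6 + 2 = 23 bits.

Unary([3, 10, 5, 1]) = 11101111111111011111010 (23 bits)


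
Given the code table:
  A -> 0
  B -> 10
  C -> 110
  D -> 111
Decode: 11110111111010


Decoding:
111 -> D
10 -> B
111 -> D
111 -> D
0 -> A
10 -> B


Result: DBDDAB


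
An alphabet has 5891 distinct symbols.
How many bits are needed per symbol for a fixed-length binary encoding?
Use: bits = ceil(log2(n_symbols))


log2(5891) = 12.5243
Bracket: 2^12 = 4096 < 5891 <= 2^13 = 8192
So ceil(log2(5891)) = 13

bits = ceil(log2(5891)) = ceil(12.5243) = 13 bits


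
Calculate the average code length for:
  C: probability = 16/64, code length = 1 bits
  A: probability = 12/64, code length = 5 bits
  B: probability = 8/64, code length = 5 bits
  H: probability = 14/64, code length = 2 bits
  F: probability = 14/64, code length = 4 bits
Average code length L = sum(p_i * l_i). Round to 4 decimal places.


Weighted contributions p_i * l_i:
  C: (16/64) * 1 = 16/64
  A: (12/64) * 5 = 60/64
  B: (8/64) * 5 = 40/64
  H: (14/64) * 2 = 28/64
  F: (14/64) * 4 = 56/64
Sum = (16 + 60 + 40 + 28 + 56)/64 = 200/64

L = 200/64 = 3.1250 bits/symbol


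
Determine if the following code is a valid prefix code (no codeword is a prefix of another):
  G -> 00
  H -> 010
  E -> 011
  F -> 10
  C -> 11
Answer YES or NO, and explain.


Checking each pair (does one codeword prefix another?):
  G='00' vs H='010': no prefix
  G='00' vs E='011': no prefix
  G='00' vs F='10': no prefix
  G='00' vs C='11': no prefix
  H='010' vs G='00': no prefix
  H='010' vs E='011': no prefix
  H='010' vs F='10': no prefix
  H='010' vs C='11': no prefix
  E='011' vs G='00': no prefix
  E='011' vs H='010': no prefix
  E='011' vs F='10': no prefix
  E='011' vs C='11': no prefix
  F='10' vs G='00': no prefix
  F='10' vs H='010': no prefix
  F='10' vs E='011': no prefix
  F='10' vs C='11': no prefix
  C='11' vs G='00': no prefix
  C='11' vs H='010': no prefix
  C='11' vs E='011': no prefix
  C='11' vs F='10': no prefix
No violation found over all pairs.

YES -- this is a valid prefix code. No codeword is a prefix of any other codeword.


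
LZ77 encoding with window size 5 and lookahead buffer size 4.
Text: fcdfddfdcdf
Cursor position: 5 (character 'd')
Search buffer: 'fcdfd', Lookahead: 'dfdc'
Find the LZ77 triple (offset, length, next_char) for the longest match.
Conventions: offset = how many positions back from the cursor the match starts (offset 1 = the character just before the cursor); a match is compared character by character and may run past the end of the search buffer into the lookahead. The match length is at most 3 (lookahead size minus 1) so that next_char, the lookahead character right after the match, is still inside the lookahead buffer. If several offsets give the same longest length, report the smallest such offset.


Try each offset into the search buffer:
  offset=1 (pos 4, char 'd'): match length 1
  offset=2 (pos 3, char 'f'): match length 0
  offset=3 (pos 2, char 'd'): match length 3
  offset=4 (pos 1, char 'c'): match length 0
  offset=5 (pos 0, char 'f'): match length 0
Longest match has length 3 at offset 3.
next_char = character at position 5 + 3 = 8 -> 'c'

Best match: offset=3, length=3 (matching 'dfd' starting at position 2)
LZ77 triple: (3, 3, 'c')


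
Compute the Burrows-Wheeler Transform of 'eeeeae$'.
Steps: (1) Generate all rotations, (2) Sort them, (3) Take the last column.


Rotations (sorted):
  0: $eeeeae -> last char: e
  1: ae$eeee -> last char: e
  2: e$eeeea -> last char: a
  3: eae$eee -> last char: e
  4: eeae$ee -> last char: e
  5: eeeae$e -> last char: e
  6: eeeeae$ -> last char: $


BWT = eeaeee$


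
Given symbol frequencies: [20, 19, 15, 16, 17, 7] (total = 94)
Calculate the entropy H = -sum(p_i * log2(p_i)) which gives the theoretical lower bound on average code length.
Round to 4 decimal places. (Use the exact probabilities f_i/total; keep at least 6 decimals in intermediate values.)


Per-symbol terms -p_i * log2(p_i) with p_i = f_i/94:
  p = 20/94 = 0.212766: log2(p) = -2.232661, -p*log2(p) = 0.475034
  p = 19/94 = 0.202128: log2(p) = -2.306661, -p*log2(p) = 0.466240
  p = 15/94 = 0.159574: log2(p) = -2.647698, -p*log2(p) = 0.422505
  p = 16/94 = 0.170213: log2(p) = -2.554589, -p*log2(p) = 0.434824
  p = 17/94 = 0.180851: log2(p) = -2.467126, -p*log2(p) = 0.446182
  p = 7/94 = 0.074468: log2(p) = -3.747234, -p*log2(p) = 0.279049
H = 0.475034 + 0.466240 + 0.422505 + 0.434824 + 0.446182 + 0.279049 = 2.523834

H = 2.5238 bits/symbol


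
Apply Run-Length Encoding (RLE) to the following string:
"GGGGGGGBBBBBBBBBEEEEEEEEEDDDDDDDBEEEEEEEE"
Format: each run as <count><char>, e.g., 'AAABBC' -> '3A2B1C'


Scanning runs left to right:
  i=0: run of 'G' x 7 -> '7G'
  i=7: run of 'B' x 9 -> '9B'
  i=16: run of 'E' x 9 -> '9E'
  i=25: run of 'D' x 7 -> '7D'
  i=32: run of 'B' x 1 -> '1B'
  i=33: run of 'E' x 8 -> '8E'

RLE = 7G9B9E7D1B8E


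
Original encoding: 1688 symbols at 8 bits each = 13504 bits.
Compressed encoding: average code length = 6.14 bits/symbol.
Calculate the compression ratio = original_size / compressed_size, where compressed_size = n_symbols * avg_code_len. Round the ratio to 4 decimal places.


original_size = n_symbols * orig_bits = 1688 * 8 = 13504 bits
compressed_size = n_symbols * avg_code_len = 1688 * 6.14 = 10364.32 bits
ratio = original_size / compressed_size = 13504 / 10364.32 = 1.3029

Compression ratio = 1.3029


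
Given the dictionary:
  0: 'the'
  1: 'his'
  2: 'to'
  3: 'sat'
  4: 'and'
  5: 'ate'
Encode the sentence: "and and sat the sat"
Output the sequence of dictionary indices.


Look up each word in the dictionary:
  'and' -> 4
  'and' -> 4
  'sat' -> 3
  'the' -> 0
  'sat' -> 3

Encoded: [4, 4, 3, 0, 3]


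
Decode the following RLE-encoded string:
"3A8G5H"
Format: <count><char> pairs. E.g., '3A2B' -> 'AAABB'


Expanding each <count><char> pair:
  3A -> 'AAA'
  8G -> 'GGGGGGGG'
  5H -> 'HHHHH'

Decoded = AAAGGGGGGGGHHHHH


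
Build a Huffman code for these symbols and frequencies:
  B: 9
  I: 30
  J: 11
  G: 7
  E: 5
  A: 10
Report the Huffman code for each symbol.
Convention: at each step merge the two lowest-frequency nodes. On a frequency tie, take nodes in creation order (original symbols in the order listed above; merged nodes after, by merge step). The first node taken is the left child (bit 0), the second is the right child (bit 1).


Huffman tree construction:
Step 1: Merge E(5) + G(7) = 12
Step 2: Merge B(9) + A(10) = 19
Step 3: Merge J(11) + (E+G)(12) = 23
Step 4: Merge (B+A)(19) + (J+(E+G))(23) = 42
Step 5: Merge I(30) + ((B+A)+(J+(E+G)))(42) = 72
Read each symbol's code off the tree from the root (left child = 0, right child = 1).

Codes:
  B: 100 (length 3)
  I: 0 (length 1)
  J: 110 (length 3)
  G: 1111 (length 4)
  E: 1110 (length 4)
  A: 101 (length 3)
Average code length: 168/72 = 2.3333 bits/symbol


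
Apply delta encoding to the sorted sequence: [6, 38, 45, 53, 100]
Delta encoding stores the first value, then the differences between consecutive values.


First value: 6
Deltas:
  38 - 6 = 32
  45 - 38 = 7
  53 - 45 = 8
  100 - 53 = 47


Delta encoded: [6, 32, 7, 8, 47]


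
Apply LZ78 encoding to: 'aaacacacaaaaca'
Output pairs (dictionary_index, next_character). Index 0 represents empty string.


LZ78 encoding steps:
Dictionary: {0: ''}
Step 1: w='' (idx 0), next='a' -> output (0, 'a'), add 'a' as idx 1
Step 2: w='a' (idx 1), next='a' -> output (1, 'a'), add 'aa' as idx 2
Step 3: w='' (idx 0), next='c' -> output (0, 'c'), add 'c' as idx 3
Step 4: w='a' (idx 1), next='c' -> output (1, 'c'), add 'ac' as idx 4
Step 5: w='ac' (idx 4), next='a' -> output (4, 'a'), add 'aca' as idx 5
Step 6: w='aa' (idx 2), next='a' -> output (2, 'a'), add 'aaa' as idx 6
Step 7: w='c' (idx 3), next='a' -> output (3, 'a'), add 'ca' as idx 7


Encoded: [(0, 'a'), (1, 'a'), (0, 'c'), (1, 'c'), (4, 'a'), (2, 'a'), (3, 'a')]


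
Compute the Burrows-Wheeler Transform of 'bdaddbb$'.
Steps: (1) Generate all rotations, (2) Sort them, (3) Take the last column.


Rotations (sorted):
  0: $bdaddbb -> last char: b
  1: addbb$bd -> last char: d
  2: b$bdaddb -> last char: b
  3: bb$bdadd -> last char: d
  4: bdaddbb$ -> last char: $
  5: daddbb$b -> last char: b
  6: dbb$bdad -> last char: d
  7: ddbb$bda -> last char: a


BWT = bdbd$bda


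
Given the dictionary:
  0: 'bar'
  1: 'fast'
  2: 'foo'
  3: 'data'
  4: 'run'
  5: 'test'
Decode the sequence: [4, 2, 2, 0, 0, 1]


Look up each index in the dictionary:
  4 -> 'run'
  2 -> 'foo'
  2 -> 'foo'
  0 -> 'bar'
  0 -> 'bar'
  1 -> 'fast'

Decoded: "run foo foo bar bar fast"


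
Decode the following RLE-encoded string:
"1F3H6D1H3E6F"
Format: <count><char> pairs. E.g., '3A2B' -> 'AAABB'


Expanding each <count><char> pair:
  1F -> 'F'
  3H -> 'HHH'
  6D -> 'DDDDDD'
  1H -> 'H'
  3E -> 'EEE'
  6F -> 'FFFFFF'

Decoded = FHHHDDDDDDHEEEFFFFFF


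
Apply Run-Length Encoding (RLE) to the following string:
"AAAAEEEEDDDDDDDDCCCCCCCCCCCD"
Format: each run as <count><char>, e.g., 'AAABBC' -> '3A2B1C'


Scanning runs left to right:
  i=0: run of 'A' x 4 -> '4A'
  i=4: run of 'E' x 4 -> '4E'
  i=8: run of 'D' x 8 -> '8D'
  i=16: run of 'C' x 11 -> '11C'
  i=27: run of 'D' x 1 -> '1D'

RLE = 4A4E8D11C1D


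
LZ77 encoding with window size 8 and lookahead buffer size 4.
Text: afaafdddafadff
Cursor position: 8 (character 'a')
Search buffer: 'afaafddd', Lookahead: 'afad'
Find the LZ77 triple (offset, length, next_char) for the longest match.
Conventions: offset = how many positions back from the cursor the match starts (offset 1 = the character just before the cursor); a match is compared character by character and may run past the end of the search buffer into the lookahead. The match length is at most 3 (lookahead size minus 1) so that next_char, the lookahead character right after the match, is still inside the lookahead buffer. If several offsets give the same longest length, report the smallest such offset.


Try each offset into the search buffer:
  offset=1 (pos 7, char 'd'): match length 0
  offset=2 (pos 6, char 'd'): match length 0
  offset=3 (pos 5, char 'd'): match length 0
  offset=4 (pos 4, char 'f'): match length 0
  offset=5 (pos 3, char 'a'): match length 2
  offset=6 (pos 2, char 'a'): match length 1
  offset=7 (pos 1, char 'f'): match length 0
  offset=8 (pos 0, char 'a'): match length 3
Longest match has length 3 at offset 8.
next_char = character at position 8 + 3 = 11 -> 'd'

Best match: offset=8, length=3 (matching 'afa' starting at position 0)
LZ77 triple: (8, 3, 'd')


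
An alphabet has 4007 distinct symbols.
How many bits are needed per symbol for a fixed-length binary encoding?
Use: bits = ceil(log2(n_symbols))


log2(4007) = 11.9683
Bracket: 2^11 = 2048 < 4007 <= 2^12 = 4096
So ceil(log2(4007)) = 12

bits = ceil(log2(4007)) = ceil(11.9683) = 12 bits


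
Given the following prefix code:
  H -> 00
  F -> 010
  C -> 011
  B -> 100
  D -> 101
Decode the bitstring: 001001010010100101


Decoding step by step:
Bits 00 -> H
Bits 100 -> B
Bits 101 -> D
Bits 00 -> H
Bits 101 -> D
Bits 00 -> H
Bits 101 -> D


Decoded message: HBDHDHD


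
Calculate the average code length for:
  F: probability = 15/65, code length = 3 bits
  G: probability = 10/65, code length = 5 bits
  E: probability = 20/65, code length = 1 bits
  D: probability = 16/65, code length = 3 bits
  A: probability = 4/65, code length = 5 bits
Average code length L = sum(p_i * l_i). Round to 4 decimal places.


Weighted contributions p_i * l_i:
  F: (15/65) * 3 = 45/65
  G: (10/65) * 5 = 50/65
  E: (20/65) * 1 = 20/65
  D: (16/65) * 3 = 48/65
  A: (4/65) * 5 = 20/65
Sum = (45 + 50 + 20 + 48 + 20)/65 = 183/65

L = 183/65 = 2.8154 bits/symbol


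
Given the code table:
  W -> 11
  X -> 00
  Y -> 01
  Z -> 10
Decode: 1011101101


Decoding:
10 -> Z
11 -> W
10 -> Z
11 -> W
01 -> Y


Result: ZWZWY


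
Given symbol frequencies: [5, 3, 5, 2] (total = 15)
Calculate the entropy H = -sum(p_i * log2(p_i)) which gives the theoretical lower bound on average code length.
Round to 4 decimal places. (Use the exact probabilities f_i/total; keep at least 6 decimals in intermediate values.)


Per-symbol terms -p_i * log2(p_i) with p_i = f_i/15:
  p = 5/15 = 0.333333: log2(p) = -1.584963, -p*log2(p) = 0.528321
  p = 3/15 = 0.200000: log2(p) = -2.321928, -p*log2(p) = 0.464386
  p = 5/15 = 0.333333: log2(p) = -1.584963, -p*log2(p) = 0.528321
  p = 2/15 = 0.133333: log2(p) = -2.906891, -p*log2(p) = 0.387585
H = 0.528321 + 0.464386 + 0.528321 + 0.387585 = 1.908613

H = 1.9086 bits/symbol


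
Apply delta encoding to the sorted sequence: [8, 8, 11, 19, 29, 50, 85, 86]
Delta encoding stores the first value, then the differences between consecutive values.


First value: 8
Deltas:
  8 - 8 = 0
  11 - 8 = 3
  19 - 11 = 8
  29 - 19 = 10
  50 - 29 = 21
  85 - 50 = 35
  86 - 85 = 1


Delta encoded: [8, 0, 3, 8, 10, 21, 35, 1]


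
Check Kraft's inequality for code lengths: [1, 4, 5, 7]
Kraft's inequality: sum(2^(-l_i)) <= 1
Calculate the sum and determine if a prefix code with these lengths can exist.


Sum = 2^(-1) + 2^(-4) + 2^(-5) + 2^(-7)
    = 0.5 + 0.0625 + 0.03125 + 0.0078125
    = 77/128 = 0.6015625
Since 0.6015625 <= 1, Kraft's inequality IS satisfied.
A prefix code with these lengths CAN exist.

Kraft sum = 0.6015625. Satisfied.


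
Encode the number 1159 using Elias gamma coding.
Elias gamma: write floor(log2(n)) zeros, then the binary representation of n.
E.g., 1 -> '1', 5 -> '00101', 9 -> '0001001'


num_bits = floor(log2(1159)) + 1 = 11
leading_zeros = num_bits - 1 = 10
binary(1159) = 10010000111

Elias gamma(1159) = '0000000000' + '10010000111' = 000000000010010000111 (21 bits)


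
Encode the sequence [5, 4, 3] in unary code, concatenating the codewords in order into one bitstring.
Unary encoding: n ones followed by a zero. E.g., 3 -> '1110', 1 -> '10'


Encode each number as n ones followed by a terminating 0:
  5 -> 111110 (6 bits)
  4 -> 11110 (5 bits)
  3 -> 1110 (4 bits)
Total length = 6 + 5 + 4 = 15 bits.

Unary([5, 4, 3]) = 111110111101110 (15 bits)


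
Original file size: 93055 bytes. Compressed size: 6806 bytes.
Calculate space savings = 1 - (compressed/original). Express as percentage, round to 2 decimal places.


ratio = compressed/original = 6806/93055 = 0.07314
savings = 1 - ratio = 1 - 0.07314 = 0.92686
as a percentage: 0.92686 * 100 = 92.69%

Space savings = 1 - 6806/93055 = 92.69%


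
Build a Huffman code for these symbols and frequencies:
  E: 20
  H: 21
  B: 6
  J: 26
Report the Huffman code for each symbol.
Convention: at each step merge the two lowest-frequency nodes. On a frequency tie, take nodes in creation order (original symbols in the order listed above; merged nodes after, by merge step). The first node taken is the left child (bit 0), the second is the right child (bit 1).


Huffman tree construction:
Step 1: Merge B(6) + E(20) = 26
Step 2: Merge H(21) + J(26) = 47
Step 3: Merge (B+E)(26) + (H+J)(47) = 73
Read each symbol's code off the tree from the root (left child = 0, right child = 1).

Codes:
  E: 01 (length 2)
  H: 10 (length 2)
  B: 00 (length 2)
  J: 11 (length 2)
Average code length: 146/73 = 2.0000 bits/symbol


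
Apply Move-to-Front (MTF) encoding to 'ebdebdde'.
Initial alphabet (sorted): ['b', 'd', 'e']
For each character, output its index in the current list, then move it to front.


MTF encoding:
'e': index 2 in ['b', 'd', 'e'] -> ['e', 'b', 'd']
'b': index 1 in ['e', 'b', 'd'] -> ['b', 'e', 'd']
'd': index 2 in ['b', 'e', 'd'] -> ['d', 'b', 'e']
'e': index 2 in ['d', 'b', 'e'] -> ['e', 'd', 'b']
'b': index 2 in ['e', 'd', 'b'] -> ['b', 'e', 'd']
'd': index 2 in ['b', 'e', 'd'] -> ['d', 'b', 'e']
'd': index 0 in ['d', 'b', 'e'] -> ['d', 'b', 'e']
'e': index 2 in ['d', 'b', 'e'] -> ['e', 'd', 'b']


Output: [2, 1, 2, 2, 2, 2, 0, 2]


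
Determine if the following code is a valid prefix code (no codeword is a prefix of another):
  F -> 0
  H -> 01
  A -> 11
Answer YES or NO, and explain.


Checking each pair (does one codeword prefix another?):
  F='0' vs H='01': prefix -- VIOLATION

NO -- this is NOT a valid prefix code. F (0) is a prefix of H (01).


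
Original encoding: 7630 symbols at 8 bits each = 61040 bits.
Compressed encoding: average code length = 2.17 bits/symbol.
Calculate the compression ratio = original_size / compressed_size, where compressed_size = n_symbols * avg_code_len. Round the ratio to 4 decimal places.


original_size = n_symbols * orig_bits = 7630 * 8 = 61040 bits
compressed_size = n_symbols * avg_code_len = 7630 * 2.17 = 16557.1 bits
ratio = original_size / compressed_size = 61040 / 16557.1 = 3.6866

Compression ratio = 3.6866


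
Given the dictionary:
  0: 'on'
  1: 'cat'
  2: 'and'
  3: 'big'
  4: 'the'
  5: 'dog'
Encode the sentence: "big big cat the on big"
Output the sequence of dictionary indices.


Look up each word in the dictionary:
  'big' -> 3
  'big' -> 3
  'cat' -> 1
  'the' -> 4
  'on' -> 0
  'big' -> 3

Encoded: [3, 3, 1, 4, 0, 3]


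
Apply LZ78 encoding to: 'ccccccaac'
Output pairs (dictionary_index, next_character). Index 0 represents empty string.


LZ78 encoding steps:
Dictionary: {0: ''}
Step 1: w='' (idx 0), next='c' -> output (0, 'c'), add 'c' as idx 1
Step 2: w='c' (idx 1), next='c' -> output (1, 'c'), add 'cc' as idx 2
Step 3: w='cc' (idx 2), next='c' -> output (2, 'c'), add 'ccc' as idx 3
Step 4: w='' (idx 0), next='a' -> output (0, 'a'), add 'a' as idx 4
Step 5: w='a' (idx 4), next='c' -> output (4, 'c'), add 'ac' as idx 5


Encoded: [(0, 'c'), (1, 'c'), (2, 'c'), (0, 'a'), (4, 'c')]


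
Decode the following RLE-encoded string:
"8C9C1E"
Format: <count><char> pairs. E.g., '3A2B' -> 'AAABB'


Expanding each <count><char> pair:
  8C -> 'CCCCCCCC'
  9C -> 'CCCCCCCCC'
  1E -> 'E'

Decoded = CCCCCCCCCCCCCCCCCE


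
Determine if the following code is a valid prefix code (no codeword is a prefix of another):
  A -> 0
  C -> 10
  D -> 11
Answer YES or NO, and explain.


Checking each pair (does one codeword prefix another?):
  A='0' vs C='10': no prefix
  A='0' vs D='11': no prefix
  C='10' vs A='0': no prefix
  C='10' vs D='11': no prefix
  D='11' vs A='0': no prefix
  D='11' vs C='10': no prefix
No violation found over all pairs.

YES -- this is a valid prefix code. No codeword is a prefix of any other codeword.


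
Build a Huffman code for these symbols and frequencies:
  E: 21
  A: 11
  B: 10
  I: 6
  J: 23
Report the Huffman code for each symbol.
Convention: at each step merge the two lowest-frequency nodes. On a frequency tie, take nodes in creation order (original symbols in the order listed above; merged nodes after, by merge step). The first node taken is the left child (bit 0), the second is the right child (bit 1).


Huffman tree construction:
Step 1: Merge I(6) + B(10) = 16
Step 2: Merge A(11) + (I+B)(16) = 27
Step 3: Merge E(21) + J(23) = 44
Step 4: Merge (A+(I+B))(27) + (E+J)(44) = 71
Read each symbol's code off the tree from the root (left child = 0, right child = 1).

Codes:
  E: 10 (length 2)
  A: 00 (length 2)
  B: 011 (length 3)
  I: 010 (length 3)
  J: 11 (length 2)
Average code length: 158/71 = 2.2254 bits/symbol


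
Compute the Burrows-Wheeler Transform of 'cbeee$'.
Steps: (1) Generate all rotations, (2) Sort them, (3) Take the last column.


Rotations (sorted):
  0: $cbeee -> last char: e
  1: beee$c -> last char: c
  2: cbeee$ -> last char: $
  3: e$cbee -> last char: e
  4: ee$cbe -> last char: e
  5: eee$cb -> last char: b


BWT = ec$eeb


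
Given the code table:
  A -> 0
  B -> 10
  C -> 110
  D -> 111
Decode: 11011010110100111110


Decoding:
110 -> C
110 -> C
10 -> B
110 -> C
10 -> B
0 -> A
111 -> D
110 -> C


Result: CCBCBADC


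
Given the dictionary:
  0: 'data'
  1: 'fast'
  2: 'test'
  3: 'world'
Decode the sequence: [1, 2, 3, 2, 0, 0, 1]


Look up each index in the dictionary:
  1 -> 'fast'
  2 -> 'test'
  3 -> 'world'
  2 -> 'test'
  0 -> 'data'
  0 -> 'data'
  1 -> 'fast'

Decoded: "fast test world test data data fast"


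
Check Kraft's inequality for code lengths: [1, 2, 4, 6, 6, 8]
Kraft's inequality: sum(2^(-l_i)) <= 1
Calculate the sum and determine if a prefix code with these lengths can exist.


Sum = 2^(-1) + 2^(-2) + 2^(-4) + 2^(-6) + 2^(-6) + 2^(-8)
    = 0.5 + 0.25 + 0.0625 + 0.015625 + 0.015625 + 0.00390625
    = 217/256 = 0.84765625
Since 0.84765625 <= 1, Kraft's inequality IS satisfied.
A prefix code with these lengths CAN exist.

Kraft sum = 0.84765625. Satisfied.


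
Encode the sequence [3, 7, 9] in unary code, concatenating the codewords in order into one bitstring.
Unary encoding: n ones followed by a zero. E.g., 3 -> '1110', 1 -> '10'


Encode each number as n ones followed by a terminating 0:
  3 -> 1110 (4 bits)
  7 -> 11111110 (8 bits)
  9 -> 1111111110 (10 bits)
Total length = 4 + 8 + 10 = 22 bits.

Unary([3, 7, 9]) = 1110111111101111111110 (22 bits)


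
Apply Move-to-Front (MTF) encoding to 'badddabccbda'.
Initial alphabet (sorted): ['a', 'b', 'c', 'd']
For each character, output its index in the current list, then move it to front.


MTF encoding:
'b': index 1 in ['a', 'b', 'c', 'd'] -> ['b', 'a', 'c', 'd']
'a': index 1 in ['b', 'a', 'c', 'd'] -> ['a', 'b', 'c', 'd']
'd': index 3 in ['a', 'b', 'c', 'd'] -> ['d', 'a', 'b', 'c']
'd': index 0 in ['d', 'a', 'b', 'c'] -> ['d', 'a', 'b', 'c']
'd': index 0 in ['d', 'a', 'b', 'c'] -> ['d', 'a', 'b', 'c']
'a': index 1 in ['d', 'a', 'b', 'c'] -> ['a', 'd', 'b', 'c']
'b': index 2 in ['a', 'd', 'b', 'c'] -> ['b', 'a', 'd', 'c']
'c': index 3 in ['b', 'a', 'd', 'c'] -> ['c', 'b', 'a', 'd']
'c': index 0 in ['c', 'b', 'a', 'd'] -> ['c', 'b', 'a', 'd']
'b': index 1 in ['c', 'b', 'a', 'd'] -> ['b', 'c', 'a', 'd']
'd': index 3 in ['b', 'c', 'a', 'd'] -> ['d', 'b', 'c', 'a']
'a': index 3 in ['d', 'b', 'c', 'a'] -> ['a', 'd', 'b', 'c']


Output: [1, 1, 3, 0, 0, 1, 2, 3, 0, 1, 3, 3]


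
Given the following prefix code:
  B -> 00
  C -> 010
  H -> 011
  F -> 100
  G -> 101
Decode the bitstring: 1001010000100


Decoding step by step:
Bits 100 -> F
Bits 101 -> G
Bits 00 -> B
Bits 00 -> B
Bits 100 -> F


Decoded message: FGBBF


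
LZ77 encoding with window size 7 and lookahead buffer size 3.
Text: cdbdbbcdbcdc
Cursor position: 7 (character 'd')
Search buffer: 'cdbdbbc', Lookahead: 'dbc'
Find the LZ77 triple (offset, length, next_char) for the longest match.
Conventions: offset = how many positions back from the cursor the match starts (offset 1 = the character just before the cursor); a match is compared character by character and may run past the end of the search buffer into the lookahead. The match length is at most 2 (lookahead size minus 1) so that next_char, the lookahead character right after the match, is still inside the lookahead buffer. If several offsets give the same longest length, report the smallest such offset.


Try each offset into the search buffer:
  offset=1 (pos 6, char 'c'): match length 0
  offset=2 (pos 5, char 'b'): match length 0
  offset=3 (pos 4, char 'b'): match length 0
  offset=4 (pos 3, char 'd'): match length 2
  offset=5 (pos 2, char 'b'): match length 0
  offset=6 (pos 1, char 'd'): match length 2
  offset=7 (pos 0, char 'c'): match length 0
Longest match has length 2, found at offsets 4, 6; take the smallest, offset 4.
next_char = character at position 7 + 2 = 9 -> 'c'

Best match: offset=4, length=2 (matching 'db' starting at position 3)
LZ77 triple: (4, 2, 'c')


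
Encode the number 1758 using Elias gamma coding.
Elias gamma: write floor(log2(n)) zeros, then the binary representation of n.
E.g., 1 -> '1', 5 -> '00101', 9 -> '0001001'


num_bits = floor(log2(1758)) + 1 = 11
leading_zeros = num_bits - 1 = 10
binary(1758) = 11011011110

Elias gamma(1758) = '0000000000' + '11011011110' = 000000000011011011110 (21 bits)


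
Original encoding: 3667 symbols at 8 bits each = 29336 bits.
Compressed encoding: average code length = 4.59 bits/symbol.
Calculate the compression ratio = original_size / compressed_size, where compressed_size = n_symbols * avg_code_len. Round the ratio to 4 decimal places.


original_size = n_symbols * orig_bits = 3667 * 8 = 29336 bits
compressed_size = n_symbols * avg_code_len = 3667 * 4.59 = 16831.53 bits
ratio = original_size / compressed_size = 29336 / 16831.53 = 1.7429

Compression ratio = 1.7429


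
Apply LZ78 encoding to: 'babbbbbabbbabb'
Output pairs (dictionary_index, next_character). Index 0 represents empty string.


LZ78 encoding steps:
Dictionary: {0: ''}
Step 1: w='' (idx 0), next='b' -> output (0, 'b'), add 'b' as idx 1
Step 2: w='' (idx 0), next='a' -> output (0, 'a'), add 'a' as idx 2
Step 3: w='b' (idx 1), next='b' -> output (1, 'b'), add 'bb' as idx 3
Step 4: w='bb' (idx 3), next='b' -> output (3, 'b'), add 'bbb' as idx 4
Step 5: w='a' (idx 2), next='b' -> output (2, 'b'), add 'ab' as idx 5
Step 6: w='bb' (idx 3), next='a' -> output (3, 'a'), add 'bba' as idx 6
Step 7: w='bb' (idx 3), end of input -> output (3, '')


Encoded: [(0, 'b'), (0, 'a'), (1, 'b'), (3, 'b'), (2, 'b'), (3, 'a'), (3, '')]


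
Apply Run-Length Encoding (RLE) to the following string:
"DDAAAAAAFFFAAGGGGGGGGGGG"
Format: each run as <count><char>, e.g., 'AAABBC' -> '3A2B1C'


Scanning runs left to right:
  i=0: run of 'D' x 2 -> '2D'
  i=2: run of 'A' x 6 -> '6A'
  i=8: run of 'F' x 3 -> '3F'
  i=11: run of 'A' x 2 -> '2A'
  i=13: run of 'G' x 11 -> '11G'

RLE = 2D6A3F2A11G


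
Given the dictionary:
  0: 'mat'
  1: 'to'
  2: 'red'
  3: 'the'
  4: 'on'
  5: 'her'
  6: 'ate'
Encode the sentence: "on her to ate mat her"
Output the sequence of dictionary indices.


Look up each word in the dictionary:
  'on' -> 4
  'her' -> 5
  'to' -> 1
  'ate' -> 6
  'mat' -> 0
  'her' -> 5

Encoded: [4, 5, 1, 6, 0, 5]


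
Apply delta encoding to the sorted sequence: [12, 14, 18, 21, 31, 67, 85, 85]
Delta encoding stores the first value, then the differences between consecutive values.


First value: 12
Deltas:
  14 - 12 = 2
  18 - 14 = 4
  21 - 18 = 3
  31 - 21 = 10
  67 - 31 = 36
  85 - 67 = 18
  85 - 85 = 0


Delta encoded: [12, 2, 4, 3, 10, 36, 18, 0]


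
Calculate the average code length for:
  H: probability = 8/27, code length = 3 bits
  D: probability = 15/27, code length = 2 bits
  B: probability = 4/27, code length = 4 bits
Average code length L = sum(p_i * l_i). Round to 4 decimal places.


Weighted contributions p_i * l_i:
  H: (8/27) * 3 = 24/27
  D: (15/27) * 2 = 30/27
  B: (4/27) * 4 = 16/27
Sum = (24 + 30 + 16)/27 = 70/27

L = 70/27 = 2.5926 bits/symbol


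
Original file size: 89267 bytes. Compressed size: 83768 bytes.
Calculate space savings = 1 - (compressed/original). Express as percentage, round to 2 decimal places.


ratio = compressed/original = 83768/89267 = 0.938398
savings = 1 - ratio = 1 - 0.938398 = 0.061602
as a percentage: 0.061602 * 100 = 6.16%

Space savings = 1 - 83768/89267 = 6.16%


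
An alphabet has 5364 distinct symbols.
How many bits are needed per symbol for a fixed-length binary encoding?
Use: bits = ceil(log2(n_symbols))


log2(5364) = 12.3891
Bracket: 2^12 = 4096 < 5364 <= 2^13 = 8192
So ceil(log2(5364)) = 13

bits = ceil(log2(5364)) = ceil(12.3891) = 13 bits
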